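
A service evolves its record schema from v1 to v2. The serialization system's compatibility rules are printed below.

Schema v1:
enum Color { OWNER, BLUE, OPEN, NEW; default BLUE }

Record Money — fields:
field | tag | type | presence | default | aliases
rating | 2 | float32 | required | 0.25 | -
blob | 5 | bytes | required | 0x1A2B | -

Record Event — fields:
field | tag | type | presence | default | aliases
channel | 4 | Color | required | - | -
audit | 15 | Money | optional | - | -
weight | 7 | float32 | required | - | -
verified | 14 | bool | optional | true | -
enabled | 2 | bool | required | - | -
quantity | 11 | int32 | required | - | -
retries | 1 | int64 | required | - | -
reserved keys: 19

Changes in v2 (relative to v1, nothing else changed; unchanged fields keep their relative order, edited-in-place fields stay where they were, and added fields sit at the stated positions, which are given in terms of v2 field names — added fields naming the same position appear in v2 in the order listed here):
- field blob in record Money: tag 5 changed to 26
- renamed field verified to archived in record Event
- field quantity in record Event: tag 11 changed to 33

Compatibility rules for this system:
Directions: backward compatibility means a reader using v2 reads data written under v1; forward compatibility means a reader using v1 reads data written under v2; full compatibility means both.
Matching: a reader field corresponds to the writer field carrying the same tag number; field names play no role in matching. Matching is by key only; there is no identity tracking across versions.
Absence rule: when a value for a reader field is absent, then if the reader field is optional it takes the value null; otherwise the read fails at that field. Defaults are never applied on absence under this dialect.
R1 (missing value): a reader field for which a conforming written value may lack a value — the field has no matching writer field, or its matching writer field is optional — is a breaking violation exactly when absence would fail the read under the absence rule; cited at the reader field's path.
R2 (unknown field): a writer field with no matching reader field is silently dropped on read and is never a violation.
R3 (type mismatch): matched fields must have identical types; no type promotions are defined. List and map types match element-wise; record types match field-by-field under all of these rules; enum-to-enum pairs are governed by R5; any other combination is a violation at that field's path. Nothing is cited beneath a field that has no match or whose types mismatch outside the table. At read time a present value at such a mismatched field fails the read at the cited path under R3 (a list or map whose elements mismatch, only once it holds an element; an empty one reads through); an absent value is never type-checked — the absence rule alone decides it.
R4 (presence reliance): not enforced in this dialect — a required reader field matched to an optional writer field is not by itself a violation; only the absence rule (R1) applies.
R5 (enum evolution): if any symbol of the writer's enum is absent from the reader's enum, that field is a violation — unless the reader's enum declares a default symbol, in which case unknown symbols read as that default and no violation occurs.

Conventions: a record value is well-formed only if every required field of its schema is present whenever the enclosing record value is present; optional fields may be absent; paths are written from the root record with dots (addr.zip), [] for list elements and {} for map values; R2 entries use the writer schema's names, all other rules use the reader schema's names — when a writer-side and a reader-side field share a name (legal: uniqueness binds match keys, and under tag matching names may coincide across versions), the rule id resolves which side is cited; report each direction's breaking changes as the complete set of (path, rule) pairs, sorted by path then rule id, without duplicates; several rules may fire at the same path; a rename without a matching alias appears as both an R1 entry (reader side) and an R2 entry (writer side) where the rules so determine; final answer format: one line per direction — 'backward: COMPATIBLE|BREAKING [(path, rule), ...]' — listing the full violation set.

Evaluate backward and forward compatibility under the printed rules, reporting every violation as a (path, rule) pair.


backward: BREAKING [(audit.blob, R1), (quantity, R1)]; forward: BREAKING [(audit.blob, R1), (quantity, R1)]

each type pair in Event: writer, then reader
backward analysis of Event with v2 as reader and v1 as writer:
  writer required, Color -> Color: reader channel maps from writer channel
  writer optional, Money -> Money: reader audit maps from writer audit
  writer required, float32 -> float32: reader weight maps from writer weight
  writer optional, bool -> bool: reader archived maps from writer verified
  writer required, bool -> bool: reader enabled maps from writer enabled
  no writer field matches reader quantity
  writer required, int64 -> int64: reader retries maps from writer retries
  writer quantity: unknown to reader
  writer required, float32 -> float32: reader audit.rating maps from writer audit.rating
  no writer field matches reader audit.blob
  writer audit.blob: unknown to reader
  violation R1 at audit.blob
  violation R1 at quantity
  backward on Event therefore BREAKING (2)
forward analysis of Event with v1 as reader and v2 as writer:
  writer required, Color -> Color: reader channel maps from writer channel
  writer optional, Money -> Money: reader audit maps from writer audit
  writer required, float32 -> float32: reader weight maps from writer weight
  writer optional, bool -> bool: reader verified maps from writer archived
  writer required, bool -> bool: reader enabled maps from writer enabled
  no writer field matches reader quantity
  writer required, int64 -> int64: reader retries maps from writer retries
  writer quantity: unknown to reader
  writer required, float32 -> float32: reader audit.rating maps from writer audit.rating
  no writer field matches reader audit.blob
  writer audit.blob: unknown to reader
  violation R1 at audit.blob
  violation R1 at quantity
  forward on Event therefore BREAKING (2)


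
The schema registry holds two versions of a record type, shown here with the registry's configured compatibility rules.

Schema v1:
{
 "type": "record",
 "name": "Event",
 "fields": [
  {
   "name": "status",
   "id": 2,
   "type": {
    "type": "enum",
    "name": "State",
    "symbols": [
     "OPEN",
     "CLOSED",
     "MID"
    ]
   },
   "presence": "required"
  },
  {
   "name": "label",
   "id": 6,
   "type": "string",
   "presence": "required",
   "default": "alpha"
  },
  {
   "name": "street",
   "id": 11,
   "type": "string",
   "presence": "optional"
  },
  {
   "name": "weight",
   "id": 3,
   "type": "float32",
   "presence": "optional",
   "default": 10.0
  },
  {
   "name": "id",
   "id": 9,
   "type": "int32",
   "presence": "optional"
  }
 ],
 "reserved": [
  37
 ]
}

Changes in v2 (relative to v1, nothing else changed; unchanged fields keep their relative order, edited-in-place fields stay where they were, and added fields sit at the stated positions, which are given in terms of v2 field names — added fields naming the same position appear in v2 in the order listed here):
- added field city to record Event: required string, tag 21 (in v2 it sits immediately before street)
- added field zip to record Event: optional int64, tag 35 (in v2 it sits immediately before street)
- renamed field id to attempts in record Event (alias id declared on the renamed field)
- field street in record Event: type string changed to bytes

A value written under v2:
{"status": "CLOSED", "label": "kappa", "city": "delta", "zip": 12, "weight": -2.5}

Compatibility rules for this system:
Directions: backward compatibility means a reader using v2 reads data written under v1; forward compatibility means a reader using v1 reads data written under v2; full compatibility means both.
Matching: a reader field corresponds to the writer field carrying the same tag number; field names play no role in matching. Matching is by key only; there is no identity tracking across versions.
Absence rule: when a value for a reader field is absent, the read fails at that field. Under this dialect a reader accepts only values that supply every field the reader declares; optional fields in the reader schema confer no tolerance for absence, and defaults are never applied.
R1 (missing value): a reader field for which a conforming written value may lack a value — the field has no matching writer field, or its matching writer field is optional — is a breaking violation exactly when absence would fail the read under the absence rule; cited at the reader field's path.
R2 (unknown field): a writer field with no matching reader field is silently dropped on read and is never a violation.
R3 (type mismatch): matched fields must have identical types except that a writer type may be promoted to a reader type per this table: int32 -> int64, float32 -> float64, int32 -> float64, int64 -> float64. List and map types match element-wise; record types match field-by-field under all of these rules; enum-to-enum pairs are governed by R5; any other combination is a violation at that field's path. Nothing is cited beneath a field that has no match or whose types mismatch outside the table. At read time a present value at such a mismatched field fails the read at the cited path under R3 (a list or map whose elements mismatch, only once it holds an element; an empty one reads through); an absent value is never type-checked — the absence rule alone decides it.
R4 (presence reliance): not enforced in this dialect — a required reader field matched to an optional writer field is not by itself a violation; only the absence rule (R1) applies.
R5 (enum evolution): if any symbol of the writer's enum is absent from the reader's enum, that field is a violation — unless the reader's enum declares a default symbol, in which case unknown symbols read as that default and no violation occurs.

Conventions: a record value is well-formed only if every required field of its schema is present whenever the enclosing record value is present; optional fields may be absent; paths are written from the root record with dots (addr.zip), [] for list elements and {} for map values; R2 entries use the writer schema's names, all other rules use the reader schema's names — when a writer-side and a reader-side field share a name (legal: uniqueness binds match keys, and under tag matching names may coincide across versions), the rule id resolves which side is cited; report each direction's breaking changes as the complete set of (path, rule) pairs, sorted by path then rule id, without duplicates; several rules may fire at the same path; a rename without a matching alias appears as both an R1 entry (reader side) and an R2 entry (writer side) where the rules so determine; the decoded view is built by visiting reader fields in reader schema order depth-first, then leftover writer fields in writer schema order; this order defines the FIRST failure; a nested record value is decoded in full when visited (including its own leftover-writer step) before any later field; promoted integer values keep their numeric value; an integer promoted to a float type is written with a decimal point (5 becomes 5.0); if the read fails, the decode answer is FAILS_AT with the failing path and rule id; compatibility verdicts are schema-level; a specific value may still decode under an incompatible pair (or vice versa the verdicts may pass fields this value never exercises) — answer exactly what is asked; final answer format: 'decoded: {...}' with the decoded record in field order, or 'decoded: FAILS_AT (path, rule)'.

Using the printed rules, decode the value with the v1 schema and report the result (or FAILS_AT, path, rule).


the writer's type comes first in each Event pair
migrating the Event value to v1:
  status := "CLOSED"
  label := "kappa"
  read fails at street under R1 (no fill)
  => FAILS_AT (street, R1)
checking off the Event differences that do not matter here:
  added field zip to record Event: optional int64, tag 35 (in v2 it sits immediately before street) -> schema-level compatibility only; this Event value's decode is unchanged
  added field city to record Event: required string, tag 21 (in v2 it sits immediately before street) -> schema-level compatibility only; this Event value's decode is unchanged
  renamed field id to attempts in record Event (alias id declared on the renamed field) -> schema-level compatibility only; this Event value's decode is unchanged

decoded: FAILS_AT (street, R1)


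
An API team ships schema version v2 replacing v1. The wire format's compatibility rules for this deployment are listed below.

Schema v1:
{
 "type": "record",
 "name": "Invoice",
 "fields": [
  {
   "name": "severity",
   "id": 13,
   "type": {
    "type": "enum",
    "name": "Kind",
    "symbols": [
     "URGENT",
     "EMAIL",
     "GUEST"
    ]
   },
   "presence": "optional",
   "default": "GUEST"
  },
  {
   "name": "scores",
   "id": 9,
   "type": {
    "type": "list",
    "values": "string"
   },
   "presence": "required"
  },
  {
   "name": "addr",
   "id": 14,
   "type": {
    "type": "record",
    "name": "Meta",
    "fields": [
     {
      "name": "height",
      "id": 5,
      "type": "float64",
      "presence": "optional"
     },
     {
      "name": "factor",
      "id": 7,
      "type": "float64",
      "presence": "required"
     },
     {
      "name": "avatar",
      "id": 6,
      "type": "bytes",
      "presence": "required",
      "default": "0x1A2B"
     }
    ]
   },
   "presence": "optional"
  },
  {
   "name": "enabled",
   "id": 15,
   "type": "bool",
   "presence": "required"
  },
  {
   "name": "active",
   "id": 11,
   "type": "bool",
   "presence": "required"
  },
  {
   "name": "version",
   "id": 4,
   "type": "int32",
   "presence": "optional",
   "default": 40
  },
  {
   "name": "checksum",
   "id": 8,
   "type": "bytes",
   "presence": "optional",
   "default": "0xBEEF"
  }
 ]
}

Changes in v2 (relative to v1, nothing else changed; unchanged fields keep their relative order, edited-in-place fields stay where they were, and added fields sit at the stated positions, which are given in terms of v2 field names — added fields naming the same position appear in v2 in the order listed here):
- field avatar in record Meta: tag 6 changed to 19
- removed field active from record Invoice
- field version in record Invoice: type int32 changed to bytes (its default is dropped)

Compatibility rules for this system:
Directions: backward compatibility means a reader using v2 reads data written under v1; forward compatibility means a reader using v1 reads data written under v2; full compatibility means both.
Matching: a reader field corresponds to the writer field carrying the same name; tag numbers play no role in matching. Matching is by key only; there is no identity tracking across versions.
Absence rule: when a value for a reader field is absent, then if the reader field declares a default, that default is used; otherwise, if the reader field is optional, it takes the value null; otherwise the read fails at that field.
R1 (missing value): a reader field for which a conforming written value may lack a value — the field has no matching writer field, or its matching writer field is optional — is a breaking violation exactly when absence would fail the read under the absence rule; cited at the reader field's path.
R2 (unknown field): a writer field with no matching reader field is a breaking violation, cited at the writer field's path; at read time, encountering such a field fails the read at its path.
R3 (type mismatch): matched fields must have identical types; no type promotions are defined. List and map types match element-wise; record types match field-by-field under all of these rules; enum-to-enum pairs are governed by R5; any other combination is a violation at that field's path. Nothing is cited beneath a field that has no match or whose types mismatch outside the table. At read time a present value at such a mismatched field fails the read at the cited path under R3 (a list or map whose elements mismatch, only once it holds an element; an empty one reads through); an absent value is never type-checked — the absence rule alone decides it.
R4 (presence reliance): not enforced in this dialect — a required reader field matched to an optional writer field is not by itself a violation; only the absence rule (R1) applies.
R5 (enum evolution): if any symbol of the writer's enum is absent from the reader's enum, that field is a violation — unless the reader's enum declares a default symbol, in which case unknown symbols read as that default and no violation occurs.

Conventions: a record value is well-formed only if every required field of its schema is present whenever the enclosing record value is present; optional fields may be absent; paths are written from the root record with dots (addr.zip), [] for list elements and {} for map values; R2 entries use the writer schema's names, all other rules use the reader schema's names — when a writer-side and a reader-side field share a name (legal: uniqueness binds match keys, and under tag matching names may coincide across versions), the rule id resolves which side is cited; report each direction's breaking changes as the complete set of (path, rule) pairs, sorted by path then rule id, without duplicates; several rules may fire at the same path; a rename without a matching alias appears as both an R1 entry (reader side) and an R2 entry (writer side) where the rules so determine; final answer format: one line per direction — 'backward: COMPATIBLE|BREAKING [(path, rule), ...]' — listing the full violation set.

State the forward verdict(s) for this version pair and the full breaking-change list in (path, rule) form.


the writer's type comes first in each Invoice pair
forward analysis of Invoice with v1 as reader and v2 as writer:
  severity: paired with writer severity (Kind -> Kind; writer optional)
  scores: paired with writer scores (list<string> -> list<string>; writer required)
  addr: paired with writer addr (Meta -> Meta; writer optional)
  enabled: paired with writer enabled (bool -> bool; writer required)
  active: no writer-side match
  version: paired with writer version (bytes -> int32; writer optional)
  checksum: paired with writer checksum (bytes -> bytes; writer optional)
  addr.height: paired with writer addr.height (float64 -> float64; writer optional)
  addr.factor: paired with writer addr.factor (float64 -> float64; writer required)
  addr.avatar: paired with writer addr.avatar (bytes -> bytes; writer required)
  breaking: (active, R1)
  breaking: (version, R3)
  => forward: BREAKING (2)
the other Invoice changes do not affect what is asked:
  field avatar in record Meta: tag 6 changed to 19 -> triggers nothing under Invoice's printed rules — same verdict

forward: BREAKING [(active, R1), (version, R3)]


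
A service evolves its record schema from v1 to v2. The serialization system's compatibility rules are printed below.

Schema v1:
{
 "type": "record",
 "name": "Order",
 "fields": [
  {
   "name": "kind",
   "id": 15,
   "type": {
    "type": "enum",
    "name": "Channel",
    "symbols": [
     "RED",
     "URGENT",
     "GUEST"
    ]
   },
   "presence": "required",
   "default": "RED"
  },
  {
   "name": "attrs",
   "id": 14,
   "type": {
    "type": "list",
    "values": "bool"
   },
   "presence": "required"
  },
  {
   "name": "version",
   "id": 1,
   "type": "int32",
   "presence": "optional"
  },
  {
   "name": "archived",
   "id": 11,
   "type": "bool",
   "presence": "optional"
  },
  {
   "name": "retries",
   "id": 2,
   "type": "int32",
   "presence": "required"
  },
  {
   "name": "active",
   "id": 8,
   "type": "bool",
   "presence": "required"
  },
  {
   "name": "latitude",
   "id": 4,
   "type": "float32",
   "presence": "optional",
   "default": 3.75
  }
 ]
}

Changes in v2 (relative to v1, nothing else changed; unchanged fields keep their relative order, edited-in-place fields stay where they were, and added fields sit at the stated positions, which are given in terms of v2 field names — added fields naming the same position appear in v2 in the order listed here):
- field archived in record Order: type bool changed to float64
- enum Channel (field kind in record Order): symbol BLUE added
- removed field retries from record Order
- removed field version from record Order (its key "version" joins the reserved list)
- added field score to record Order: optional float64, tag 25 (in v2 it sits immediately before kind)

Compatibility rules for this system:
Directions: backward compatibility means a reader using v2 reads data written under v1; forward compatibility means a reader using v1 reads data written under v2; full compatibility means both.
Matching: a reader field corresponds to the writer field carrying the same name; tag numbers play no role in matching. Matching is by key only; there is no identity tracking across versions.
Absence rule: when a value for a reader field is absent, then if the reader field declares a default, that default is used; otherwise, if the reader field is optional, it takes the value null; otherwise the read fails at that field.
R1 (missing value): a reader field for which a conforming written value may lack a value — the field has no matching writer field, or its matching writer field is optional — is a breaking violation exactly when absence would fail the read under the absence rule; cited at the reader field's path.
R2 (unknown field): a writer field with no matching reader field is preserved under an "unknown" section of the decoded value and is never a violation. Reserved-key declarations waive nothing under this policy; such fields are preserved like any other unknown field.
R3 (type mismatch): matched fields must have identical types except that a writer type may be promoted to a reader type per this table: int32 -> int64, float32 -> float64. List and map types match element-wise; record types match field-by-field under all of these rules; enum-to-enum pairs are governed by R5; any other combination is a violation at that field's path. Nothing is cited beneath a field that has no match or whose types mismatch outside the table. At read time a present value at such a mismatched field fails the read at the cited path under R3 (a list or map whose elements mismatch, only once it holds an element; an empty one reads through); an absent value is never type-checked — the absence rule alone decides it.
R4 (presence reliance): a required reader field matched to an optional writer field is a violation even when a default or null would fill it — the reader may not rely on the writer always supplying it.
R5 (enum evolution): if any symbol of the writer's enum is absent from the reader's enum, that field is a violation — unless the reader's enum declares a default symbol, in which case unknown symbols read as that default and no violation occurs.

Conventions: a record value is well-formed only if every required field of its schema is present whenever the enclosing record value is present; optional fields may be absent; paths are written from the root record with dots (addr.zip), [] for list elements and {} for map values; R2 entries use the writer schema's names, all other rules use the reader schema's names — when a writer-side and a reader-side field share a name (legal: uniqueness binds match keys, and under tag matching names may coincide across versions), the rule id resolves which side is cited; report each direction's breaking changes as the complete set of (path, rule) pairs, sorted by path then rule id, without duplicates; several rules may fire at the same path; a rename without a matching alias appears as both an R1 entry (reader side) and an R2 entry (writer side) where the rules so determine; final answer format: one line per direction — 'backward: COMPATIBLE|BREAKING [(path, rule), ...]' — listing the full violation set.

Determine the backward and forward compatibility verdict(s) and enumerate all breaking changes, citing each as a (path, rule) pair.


in Order below, arrows point writer -> reader
backward analysis of Order with v2 as reader and v1 as writer:
  score: no writer-side match
  Channel -> Channel, writer required: kind aligns to kind
  list<bool> -> list<bool>, writer required: attrs aligns to attrs
  bool -> float64, writer optional: archived aligns to archived
  bool -> bool, writer required: active aligns to active
  float32 -> float32, writer optional: latitude aligns to latitude
  version (writer side), unknown to reader
  retries (writer side), unknown to reader
  R3 fires at archived
  => backward verdict for Order: BREAKING, 1 violation(s)
forward analysis of Order with v1 as reader and v2 as writer:
  Channel -> Channel, writer required: kind aligns to kind
  list<bool> -> list<bool>, writer required: attrs aligns to attrs
  version: no writer-side match
  float64 -> bool, writer optional: archived aligns to archived
  retries: no writer-side match
  bool -> bool, writer required: active aligns to active
  float32 -> float32, writer optional: latitude aligns to latitude
  score (writer side), unknown to reader
  R3 fires at archived
  R5 fires at kind
  R1 fires at retries
  => forward verdict for Order: BREAKING, 3 violation(s)

backward: BREAKING [(archived, R3)]; forward: BREAKING [(archived, R3), (kind, R5), (retries, R1)]


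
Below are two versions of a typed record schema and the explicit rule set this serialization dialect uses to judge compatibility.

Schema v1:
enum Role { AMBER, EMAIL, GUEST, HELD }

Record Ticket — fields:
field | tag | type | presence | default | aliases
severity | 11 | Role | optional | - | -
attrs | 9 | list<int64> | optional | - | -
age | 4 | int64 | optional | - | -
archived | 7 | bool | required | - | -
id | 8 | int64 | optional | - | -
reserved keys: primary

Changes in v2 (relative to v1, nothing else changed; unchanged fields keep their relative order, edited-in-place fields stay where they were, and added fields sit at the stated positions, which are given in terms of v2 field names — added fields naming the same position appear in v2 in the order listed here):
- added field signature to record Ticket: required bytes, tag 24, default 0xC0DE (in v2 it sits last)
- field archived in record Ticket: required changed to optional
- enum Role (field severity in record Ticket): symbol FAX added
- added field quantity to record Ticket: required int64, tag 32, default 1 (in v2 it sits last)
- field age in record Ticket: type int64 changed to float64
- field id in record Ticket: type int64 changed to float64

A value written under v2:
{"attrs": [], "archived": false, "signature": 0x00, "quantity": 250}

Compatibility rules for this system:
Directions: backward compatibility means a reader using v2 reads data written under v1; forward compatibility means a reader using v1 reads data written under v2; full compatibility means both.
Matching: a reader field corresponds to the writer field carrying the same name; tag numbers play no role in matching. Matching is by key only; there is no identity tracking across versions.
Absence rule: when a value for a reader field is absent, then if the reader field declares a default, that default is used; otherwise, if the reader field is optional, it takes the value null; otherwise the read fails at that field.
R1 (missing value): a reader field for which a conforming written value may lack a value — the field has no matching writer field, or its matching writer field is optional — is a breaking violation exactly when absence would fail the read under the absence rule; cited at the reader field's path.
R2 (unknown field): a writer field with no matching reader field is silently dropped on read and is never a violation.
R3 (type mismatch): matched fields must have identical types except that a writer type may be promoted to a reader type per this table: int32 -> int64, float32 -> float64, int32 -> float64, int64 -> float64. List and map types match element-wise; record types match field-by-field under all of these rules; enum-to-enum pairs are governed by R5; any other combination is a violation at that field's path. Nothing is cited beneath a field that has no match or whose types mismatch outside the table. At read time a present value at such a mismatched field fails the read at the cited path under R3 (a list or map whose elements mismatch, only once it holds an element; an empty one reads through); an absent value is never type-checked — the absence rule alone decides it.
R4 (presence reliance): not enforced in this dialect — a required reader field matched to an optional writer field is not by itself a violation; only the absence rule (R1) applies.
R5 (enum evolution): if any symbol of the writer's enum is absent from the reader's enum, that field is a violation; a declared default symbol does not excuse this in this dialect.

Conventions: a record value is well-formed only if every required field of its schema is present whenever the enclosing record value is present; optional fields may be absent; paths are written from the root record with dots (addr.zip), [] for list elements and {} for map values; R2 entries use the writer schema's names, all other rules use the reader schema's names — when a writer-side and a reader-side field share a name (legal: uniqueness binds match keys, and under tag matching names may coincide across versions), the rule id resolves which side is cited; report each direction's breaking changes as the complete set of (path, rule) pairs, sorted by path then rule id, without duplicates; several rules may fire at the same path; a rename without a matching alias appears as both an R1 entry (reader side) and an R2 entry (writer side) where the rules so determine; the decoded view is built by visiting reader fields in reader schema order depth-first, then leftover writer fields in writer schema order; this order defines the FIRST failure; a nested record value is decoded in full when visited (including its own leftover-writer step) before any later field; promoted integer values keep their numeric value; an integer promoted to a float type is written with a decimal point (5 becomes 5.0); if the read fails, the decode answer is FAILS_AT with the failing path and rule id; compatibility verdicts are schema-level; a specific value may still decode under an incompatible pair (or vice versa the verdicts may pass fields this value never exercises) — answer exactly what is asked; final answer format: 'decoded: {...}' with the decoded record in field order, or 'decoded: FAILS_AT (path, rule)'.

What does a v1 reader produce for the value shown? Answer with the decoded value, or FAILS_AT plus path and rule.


decoded: {"severity": null, "attrs": [], "age": null, "archived": false, "id": null}

each type pair in Ticket: writer, then reader
decode walk for Ticket under reader schema v1:
  severity := null (not supplied -> null)
  attrs := []
  age := null (not supplied -> null)
  archived := false
  id := null (not supplied -> null)
  writer signature: unmatched, discarded
  writer quantity: unmatched, discarded
  => decoded: {"severity": null, "attrs": [], "age": null, "archived": false, "id": null}
the other Ticket changes do not affect what is asked:
  added field quantity to record Ticket: required int64, tag 32, default 1 (in v2 it sits last) -> fires no rule on Ticket under this dialect and leaves the result unchanged
  field archived in record Ticket: required changed to optional -> schema-level compatibility only; this Ticket value's decode is unchanged
  enum Role (field severity in record Ticket): symbol FAX added -> schema-level compatibility only; this Ticket value's decode is unchanged
  added field signature to record Ticket: required bytes, tag 24, default 0xC0DE (in v2 it sits last) -> fires no rule on Ticket under this dialect and leaves the result unchanged
  field age in record Ticket: type int64 changed to float64 -> schema-level compatibility only; this Ticket value's decode is unchanged
  field id in record Ticket: type int64 changed to float64 -> schema-level compatibility only; this Ticket value's decode is unchanged


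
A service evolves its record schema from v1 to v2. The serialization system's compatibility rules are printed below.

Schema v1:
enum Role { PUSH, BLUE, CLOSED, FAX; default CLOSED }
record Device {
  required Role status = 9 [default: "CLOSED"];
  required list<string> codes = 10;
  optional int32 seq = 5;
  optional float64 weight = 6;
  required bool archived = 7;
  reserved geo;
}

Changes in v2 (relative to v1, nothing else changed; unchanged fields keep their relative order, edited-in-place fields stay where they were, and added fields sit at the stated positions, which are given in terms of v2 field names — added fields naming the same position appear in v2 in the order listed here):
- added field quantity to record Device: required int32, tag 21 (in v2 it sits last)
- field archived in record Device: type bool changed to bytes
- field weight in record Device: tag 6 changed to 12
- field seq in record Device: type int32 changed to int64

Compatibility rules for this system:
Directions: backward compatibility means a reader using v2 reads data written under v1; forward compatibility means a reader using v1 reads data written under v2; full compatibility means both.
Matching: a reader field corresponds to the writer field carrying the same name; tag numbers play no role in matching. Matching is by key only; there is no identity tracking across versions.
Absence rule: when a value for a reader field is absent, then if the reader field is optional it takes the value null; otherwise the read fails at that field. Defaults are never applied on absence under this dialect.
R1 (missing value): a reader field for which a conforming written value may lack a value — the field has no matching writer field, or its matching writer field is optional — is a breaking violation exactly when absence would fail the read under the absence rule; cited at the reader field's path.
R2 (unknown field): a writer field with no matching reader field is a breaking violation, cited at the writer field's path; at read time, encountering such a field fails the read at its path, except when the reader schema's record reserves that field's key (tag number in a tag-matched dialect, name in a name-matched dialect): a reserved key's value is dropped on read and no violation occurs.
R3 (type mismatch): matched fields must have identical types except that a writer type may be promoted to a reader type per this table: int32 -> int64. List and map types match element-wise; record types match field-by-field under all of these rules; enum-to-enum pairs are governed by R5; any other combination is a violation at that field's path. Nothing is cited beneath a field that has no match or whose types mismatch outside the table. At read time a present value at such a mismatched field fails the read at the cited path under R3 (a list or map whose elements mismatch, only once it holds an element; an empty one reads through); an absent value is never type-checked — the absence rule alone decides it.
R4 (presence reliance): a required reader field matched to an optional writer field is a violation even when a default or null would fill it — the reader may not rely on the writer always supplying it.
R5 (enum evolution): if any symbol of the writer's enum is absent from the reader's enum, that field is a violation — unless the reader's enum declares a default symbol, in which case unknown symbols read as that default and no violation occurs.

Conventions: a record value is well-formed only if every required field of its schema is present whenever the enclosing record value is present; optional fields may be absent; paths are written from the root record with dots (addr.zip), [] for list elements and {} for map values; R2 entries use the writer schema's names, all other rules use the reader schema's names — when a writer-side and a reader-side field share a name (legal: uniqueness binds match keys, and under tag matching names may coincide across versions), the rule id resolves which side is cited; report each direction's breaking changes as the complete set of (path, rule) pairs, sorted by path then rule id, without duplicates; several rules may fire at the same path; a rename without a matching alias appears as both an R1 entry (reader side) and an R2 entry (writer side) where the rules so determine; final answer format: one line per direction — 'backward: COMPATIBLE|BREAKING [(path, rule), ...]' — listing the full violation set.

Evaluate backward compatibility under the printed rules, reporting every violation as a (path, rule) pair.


backward: BREAKING [(archived, R3), (quantity, R1)]

in Device below, arrows point writer -> reader
backward pass over Device, reader schema v2, writer schema v1:
  status <- status (Role -> Role, writer required)
  codes <- codes (list<string> -> list<string>, writer required)
  seq <- seq (int32 -> int64, writer optional)
  weight <- weight (float64 -> float64, writer optional)
  archived <- archived (bool -> bytes, writer required)
  no writer field matches reader quantity
  breaking: (archived, R3)
  breaking: (quantity, R1)
  => backward verdict for Device: BREAKING, 2 violation(s)
the rest of the Device diff is inert for this question:
  field weight in record Device: tag 6 changed to 12 -> inert for the asked Device verdict: nothing fires
  field seq in record Device: type int32 changed to int64 -> matters only for Device's forward compatibility — outside the asked direction


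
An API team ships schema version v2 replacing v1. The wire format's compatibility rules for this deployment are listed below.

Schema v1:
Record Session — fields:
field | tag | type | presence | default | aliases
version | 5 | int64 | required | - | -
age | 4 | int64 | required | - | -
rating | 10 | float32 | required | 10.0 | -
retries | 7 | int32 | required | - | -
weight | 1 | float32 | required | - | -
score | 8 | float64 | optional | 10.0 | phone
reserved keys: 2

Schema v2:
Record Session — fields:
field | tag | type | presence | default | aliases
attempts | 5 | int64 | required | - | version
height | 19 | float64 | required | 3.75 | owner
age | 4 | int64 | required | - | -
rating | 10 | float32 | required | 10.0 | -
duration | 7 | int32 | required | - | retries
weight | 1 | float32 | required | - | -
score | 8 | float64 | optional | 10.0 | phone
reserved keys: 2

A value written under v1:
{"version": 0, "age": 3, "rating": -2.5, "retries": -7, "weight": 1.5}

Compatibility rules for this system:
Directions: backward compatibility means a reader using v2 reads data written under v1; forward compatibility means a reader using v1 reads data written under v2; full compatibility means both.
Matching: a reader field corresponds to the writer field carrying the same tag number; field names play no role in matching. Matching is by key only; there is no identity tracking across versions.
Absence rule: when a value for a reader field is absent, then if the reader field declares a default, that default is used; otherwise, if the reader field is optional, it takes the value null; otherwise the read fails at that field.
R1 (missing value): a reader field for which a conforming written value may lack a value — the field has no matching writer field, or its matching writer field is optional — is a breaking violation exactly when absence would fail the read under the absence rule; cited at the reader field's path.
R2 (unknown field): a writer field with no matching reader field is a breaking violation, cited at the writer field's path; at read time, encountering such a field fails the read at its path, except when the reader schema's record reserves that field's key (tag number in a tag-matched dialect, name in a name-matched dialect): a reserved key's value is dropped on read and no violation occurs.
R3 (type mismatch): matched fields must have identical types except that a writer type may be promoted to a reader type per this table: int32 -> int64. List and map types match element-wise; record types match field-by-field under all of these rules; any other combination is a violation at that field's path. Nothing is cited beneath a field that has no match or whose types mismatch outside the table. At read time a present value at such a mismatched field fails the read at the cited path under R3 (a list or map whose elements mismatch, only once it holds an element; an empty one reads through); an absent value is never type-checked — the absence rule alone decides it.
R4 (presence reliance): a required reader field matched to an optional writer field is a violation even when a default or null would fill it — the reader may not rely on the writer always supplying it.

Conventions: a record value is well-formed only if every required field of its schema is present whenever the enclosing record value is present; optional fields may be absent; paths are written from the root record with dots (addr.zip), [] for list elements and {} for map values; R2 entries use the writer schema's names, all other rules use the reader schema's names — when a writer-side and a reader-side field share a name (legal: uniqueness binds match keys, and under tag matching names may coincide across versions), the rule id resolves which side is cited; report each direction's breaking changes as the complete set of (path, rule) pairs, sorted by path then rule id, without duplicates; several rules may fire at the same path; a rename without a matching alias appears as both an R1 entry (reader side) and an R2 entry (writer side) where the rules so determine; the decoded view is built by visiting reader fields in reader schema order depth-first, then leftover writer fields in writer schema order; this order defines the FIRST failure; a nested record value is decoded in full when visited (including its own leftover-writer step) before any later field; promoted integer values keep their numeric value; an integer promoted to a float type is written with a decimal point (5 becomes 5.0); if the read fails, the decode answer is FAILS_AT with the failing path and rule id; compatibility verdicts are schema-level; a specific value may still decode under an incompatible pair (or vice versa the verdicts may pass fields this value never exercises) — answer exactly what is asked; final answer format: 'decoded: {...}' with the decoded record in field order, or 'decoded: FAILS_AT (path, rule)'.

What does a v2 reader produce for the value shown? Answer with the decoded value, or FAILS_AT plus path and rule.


arrows below run writer -> reader for Session
decode walk for Session under reader schema v2:
  attempts := 0 (from writer version)
  height := 3.75 (missing; default applied)
  age := 3
  rating := -2.5
  duration := -7 (from writer retries)
  weight := 1.5
  score := 10.0 (missing; default applied)
  => decoded: {"attempts": 0, "height": 3.75, "age": 3, "rating": -2.5, "duration": -7, "weight": 1.5, "score": 10.0}

decoded: {"attempts": 0, "height": 3.75, "age": 3, "rating": -2.5, "duration": -7, "weight": 1.5, "score": 10.0}
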